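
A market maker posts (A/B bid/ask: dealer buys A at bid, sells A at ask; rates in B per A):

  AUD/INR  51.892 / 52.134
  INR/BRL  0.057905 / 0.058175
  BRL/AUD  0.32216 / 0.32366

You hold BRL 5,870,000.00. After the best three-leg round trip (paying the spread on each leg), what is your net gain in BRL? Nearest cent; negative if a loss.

Best loop BRL → INR → AUD → BRL:
BRL 5,870,000.00 ÷ 0.058175 (buy INR at ask) = INR 100,902,449.51
INR 100,902,449.51 ÷ 52.134 (buy AUD at ask) = AUD 1,935,444.23
AUD 1,935,444.23 ÷ 0.32366 (buy BRL at ask) = BRL 5,979,868.47

Net profit: BRL 109,868.47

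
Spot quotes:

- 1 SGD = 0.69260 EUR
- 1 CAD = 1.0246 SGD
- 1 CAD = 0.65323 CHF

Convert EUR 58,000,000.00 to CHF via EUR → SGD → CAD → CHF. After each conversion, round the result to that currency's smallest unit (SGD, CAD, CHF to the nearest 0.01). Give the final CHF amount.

EUR 58,000,000.00 ÷ 0.69260 = SGD 83,742,419.87
SGD 83,742,419.87 ÷ 1.0246 = CAD 81,731,817.17
CAD 81,731,817.17 × 0.65323 = CHF 53,389,674.93

CHF 53,389,674.93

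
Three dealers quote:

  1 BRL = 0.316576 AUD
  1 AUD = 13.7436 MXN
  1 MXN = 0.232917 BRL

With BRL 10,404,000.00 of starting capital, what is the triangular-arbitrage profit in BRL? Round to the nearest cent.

Profit: BRL 139,384.03

Profitable loop is BRL → AUD → MXN → BRL:
BRL 10,404,000.00 × 0.316576 = AUD 3,293,656.70
AUD 3,293,656.70 × 13.7436 = MXN 45,266,700.28
MXN 45,266,700.28 × 0.232917 = BRL 10,543,384.03
Profit = BRL 10,543,384.03 − BRL 10,404,000.00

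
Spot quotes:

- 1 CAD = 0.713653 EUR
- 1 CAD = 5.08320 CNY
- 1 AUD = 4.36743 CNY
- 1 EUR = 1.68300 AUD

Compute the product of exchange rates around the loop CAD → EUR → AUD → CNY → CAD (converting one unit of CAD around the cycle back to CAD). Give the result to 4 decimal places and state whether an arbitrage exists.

1.0320 (arbitrage exists)

Around CAD → EUR → AUD → CNY → CAD: 1 × 0.713653 × 1.68300 × 4.36743 ÷ 5.08320 = 1.031953
Product > 1; profitable direction is CAD → EUR → AUD → CNY → CAD.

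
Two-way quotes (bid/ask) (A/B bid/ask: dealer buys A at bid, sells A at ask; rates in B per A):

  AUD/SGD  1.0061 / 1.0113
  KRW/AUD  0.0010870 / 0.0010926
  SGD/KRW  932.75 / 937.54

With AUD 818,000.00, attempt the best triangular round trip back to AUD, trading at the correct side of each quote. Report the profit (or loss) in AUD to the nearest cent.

Best loop AUD → SGD → KRW → AUD:
AUD 818,000.00 × 1.0061 (sell AUD at bid) = SGD 822,989.80
SGD 822,989.80 × 932.75 (sell SGD at bid) = KRW 767,643,736
KRW 767,643,736 × 0.0010870 (sell KRW at bid) = AUD 834,428.74

Net profit: AUD 16,428.74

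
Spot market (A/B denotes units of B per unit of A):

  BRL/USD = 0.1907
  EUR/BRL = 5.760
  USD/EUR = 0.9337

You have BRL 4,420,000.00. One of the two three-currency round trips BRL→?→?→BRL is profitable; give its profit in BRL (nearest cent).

Profit: BRL 113,178.34

Profitable loop is BRL → USD → EUR → BRL:
BRL 4,420,000.00 × 0.1907 = USD 842,894.00
USD 842,894.00 × 0.9337 = EUR 787,010.13
EUR 787,010.13 × 5.760 = BRL 4,533,178.34
Profit = BRL 4,533,178.34 − BRL 4,420,000.00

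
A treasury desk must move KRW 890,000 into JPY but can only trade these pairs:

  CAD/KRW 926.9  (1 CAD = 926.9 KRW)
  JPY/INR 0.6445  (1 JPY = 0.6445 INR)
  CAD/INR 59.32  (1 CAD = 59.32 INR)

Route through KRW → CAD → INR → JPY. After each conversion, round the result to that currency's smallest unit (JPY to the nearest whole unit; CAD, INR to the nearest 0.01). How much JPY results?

JPY 88,376

KRW 890,000 ÷ 926.9 = CAD 960.19
CAD 960.19 × 59.32 = INR 56,958.47
INR 56,958.47 ÷ 0.6445 = JPY 88,376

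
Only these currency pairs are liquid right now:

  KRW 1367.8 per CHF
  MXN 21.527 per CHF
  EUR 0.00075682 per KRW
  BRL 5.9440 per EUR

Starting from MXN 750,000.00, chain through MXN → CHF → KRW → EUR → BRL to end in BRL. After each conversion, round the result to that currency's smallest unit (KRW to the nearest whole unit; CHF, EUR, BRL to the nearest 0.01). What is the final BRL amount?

MXN 750,000.00 ÷ 21.527 = CHF 34,839.97
CHF 34,839.97 × 1367.8 = KRW 47,654,111
KRW 47,654,111 × 0.00075682 = EUR 36,065.58
EUR 36,065.58 × 5.9440 = BRL 214,373.81

BRL 214,373.81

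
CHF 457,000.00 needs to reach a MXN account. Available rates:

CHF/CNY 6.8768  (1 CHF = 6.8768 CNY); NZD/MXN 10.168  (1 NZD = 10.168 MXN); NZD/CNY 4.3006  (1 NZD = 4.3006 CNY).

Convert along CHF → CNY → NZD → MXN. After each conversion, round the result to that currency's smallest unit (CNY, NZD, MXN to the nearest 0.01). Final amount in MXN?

MXN 7,430,346.73

CHF 457,000.00 × 6.8768 = CNY 3,142,697.60
CNY 3,142,697.60 ÷ 4.3006 = NZD 730,757.94
NZD 730,757.94 × 10.168 = MXN 7,430,346.73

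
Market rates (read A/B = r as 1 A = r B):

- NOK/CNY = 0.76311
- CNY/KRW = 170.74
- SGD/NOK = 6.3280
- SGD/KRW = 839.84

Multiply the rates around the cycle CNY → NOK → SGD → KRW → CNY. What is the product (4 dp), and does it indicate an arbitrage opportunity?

1.0186 (arbitrage exists)

Around CNY → NOK → SGD → KRW → CNY: 1 ÷ 0.76311 ÷ 6.3280 × 839.84 ÷ 170.74 = 1.018609
Product > 1; profitable direction is CNY → NOK → SGD → KRW → CNY.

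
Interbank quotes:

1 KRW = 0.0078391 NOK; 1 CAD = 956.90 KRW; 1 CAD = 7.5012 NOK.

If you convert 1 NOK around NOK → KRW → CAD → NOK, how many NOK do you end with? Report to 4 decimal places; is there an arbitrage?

1.0000 (no arbitrage)

Around NOK → KRW → CAD → NOK: 1 ÷ 0.0078391 ÷ 956.90 × 7.5012 = 0.999995
Product ≈ 1 (deviation 0.000%, within rounding noise).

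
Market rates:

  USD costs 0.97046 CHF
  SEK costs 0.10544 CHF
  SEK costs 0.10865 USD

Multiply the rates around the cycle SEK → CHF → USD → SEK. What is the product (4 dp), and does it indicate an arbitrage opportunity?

Around SEK → CHF → USD → SEK: 1 × 0.10544 ÷ 0.97046 ÷ 0.10865 = 0.999995
Product ≈ 1 (deviation 0.000%, within rounding noise).

1.0000 (no arbitrage)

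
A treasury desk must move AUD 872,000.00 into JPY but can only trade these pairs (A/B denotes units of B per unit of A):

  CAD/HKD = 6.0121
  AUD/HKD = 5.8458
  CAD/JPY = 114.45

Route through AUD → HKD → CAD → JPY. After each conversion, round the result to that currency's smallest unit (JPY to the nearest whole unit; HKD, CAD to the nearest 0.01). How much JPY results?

AUD 872,000.00 × 5.8458 = HKD 5,097,537.60
HKD 5,097,537.60 ÷ 6.0121 = CAD 847,879.71
CAD 847,879.71 × 114.45 = JPY 97,039,833

JPY 97,039,833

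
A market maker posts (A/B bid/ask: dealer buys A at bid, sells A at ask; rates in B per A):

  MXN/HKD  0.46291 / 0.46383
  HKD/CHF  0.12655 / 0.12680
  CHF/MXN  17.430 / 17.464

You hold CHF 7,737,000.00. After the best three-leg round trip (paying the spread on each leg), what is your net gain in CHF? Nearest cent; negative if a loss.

Best loop CHF → MXN → HKD → CHF:
CHF 7,737,000.00 × 17.430 (sell CHF at bid) = MXN 134,855,910.00
MXN 134,855,910.00 × 0.46291 (sell MXN at bid) = HKD 62,426,149.30
HKD 62,426,149.30 × 0.12655 (sell HKD at bid) = CHF 7,900,029.19

Net profit: CHF 163,029.19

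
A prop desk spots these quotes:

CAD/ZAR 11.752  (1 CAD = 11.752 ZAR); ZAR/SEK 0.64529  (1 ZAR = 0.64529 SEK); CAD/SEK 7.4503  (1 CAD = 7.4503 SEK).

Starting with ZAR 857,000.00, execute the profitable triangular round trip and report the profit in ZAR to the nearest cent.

Profit: ZAR 15,315.88

Profitable loop is ZAR → SEK → CAD → ZAR:
ZAR 857,000.00 × 0.64529 = SEK 553,013.53
SEK 553,013.53 ÷ 7.4503 = CAD 74,227.02
CAD 74,227.02 × 11.752 = ZAR 872,315.88
Profit = ZAR 872,315.88 − ZAR 857,000.00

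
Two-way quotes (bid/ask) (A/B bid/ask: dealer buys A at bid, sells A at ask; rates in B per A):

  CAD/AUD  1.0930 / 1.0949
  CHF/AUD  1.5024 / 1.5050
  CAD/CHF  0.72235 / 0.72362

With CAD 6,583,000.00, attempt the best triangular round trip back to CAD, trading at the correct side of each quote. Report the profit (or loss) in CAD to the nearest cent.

Net profit: CAD 23,888.16

Best loop CAD → AUD → CHF → CAD:
CAD 6,583,000.00 × 1.0930 (sell CAD at bid) = AUD 7,195,219.00
AUD 7,195,219.00 ÷ 1.5050 (buy CHF at ask) = CHF 4,780,876.41
CHF 4,780,876.41 ÷ 0.72362 (buy CAD at ask) = CAD 6,606,888.16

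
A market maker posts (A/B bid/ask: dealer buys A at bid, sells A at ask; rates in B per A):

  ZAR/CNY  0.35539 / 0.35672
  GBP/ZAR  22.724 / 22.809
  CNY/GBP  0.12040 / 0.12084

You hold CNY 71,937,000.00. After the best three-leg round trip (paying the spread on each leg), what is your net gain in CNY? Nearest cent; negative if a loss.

Net profit: CNY 1,228,762.21

Best loop CNY → ZAR → GBP → CNY:
CNY 71,937,000.00 ÷ 0.35672 (buy ZAR at ask) = ZAR 201,662,368.24
ZAR 201,662,368.24 ÷ 22.809 (buy GBP at ask) = GBP 8,841,350.71
GBP 8,841,350.71 ÷ 0.12084 (buy CNY at ask) = CNY 73,165,762.21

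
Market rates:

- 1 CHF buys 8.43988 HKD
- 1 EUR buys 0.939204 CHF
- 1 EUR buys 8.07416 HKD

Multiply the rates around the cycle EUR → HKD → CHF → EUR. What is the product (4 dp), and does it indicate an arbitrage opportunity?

Around EUR → HKD → CHF → EUR: 1 × 8.07416 ÷ 8.43988 ÷ 0.939204 = 1.018594
Product > 1; profitable direction is EUR → HKD → CHF → EUR.

1.0186 (arbitrage exists)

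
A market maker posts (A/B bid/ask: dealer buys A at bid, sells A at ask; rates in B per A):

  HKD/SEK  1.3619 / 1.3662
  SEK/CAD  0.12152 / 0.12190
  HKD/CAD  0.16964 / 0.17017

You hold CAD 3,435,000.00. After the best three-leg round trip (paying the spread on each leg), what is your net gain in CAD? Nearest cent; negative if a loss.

Best loop CAD → SEK → HKD → CAD:
CAD 3,435,000.00 ÷ 0.12190 (buy SEK at ask) = SEK 28,178,835.11
SEK 28,178,835.11 ÷ 1.3662 (buy HKD at ask) = HKD 20,625,702.76
HKD 20,625,702.76 × 0.16964 (sell HKD at bid) = CAD 3,498,944.22

Net profit: CAD 63,944.22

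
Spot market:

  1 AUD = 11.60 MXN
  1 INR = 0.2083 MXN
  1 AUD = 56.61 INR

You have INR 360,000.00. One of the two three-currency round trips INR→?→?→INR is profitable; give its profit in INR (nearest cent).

Profitable loop is INR → MXN → AUD → INR:
INR 360,000.00 × 0.2083 = MXN 74,988.00
MXN 74,988.00 ÷ 11.60 = AUD 6,464.48
AUD 6,464.48 × 56.61 = INR 365,954.37
Profit = INR 365,954.37 − INR 360,000.00

Profit: INR 5,954.37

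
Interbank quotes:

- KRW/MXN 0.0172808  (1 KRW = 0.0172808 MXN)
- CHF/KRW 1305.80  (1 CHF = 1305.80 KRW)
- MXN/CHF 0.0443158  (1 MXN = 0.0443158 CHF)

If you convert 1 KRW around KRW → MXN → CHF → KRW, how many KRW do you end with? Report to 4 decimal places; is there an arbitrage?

1.0000 (no arbitrage)

Around KRW → MXN → CHF → KRW: 1 × 0.0172808 × 0.0443158 × 1305.80 = 0.999998
Product ≈ 1 (deviation 0.000%, within rounding noise).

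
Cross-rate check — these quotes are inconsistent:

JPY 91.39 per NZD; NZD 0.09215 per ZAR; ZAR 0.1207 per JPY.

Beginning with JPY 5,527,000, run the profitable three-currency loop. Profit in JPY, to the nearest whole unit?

Profit: JPY 91,117

Profitable loop is JPY → ZAR → NZD → JPY:
JPY 5,527,000 × 0.1207 = ZAR 667,108.90
ZAR 667,108.90 × 0.09215 = NZD 61,474.09
NZD 61,474.09 × 91.39 = JPY 5,618,117
Profit = JPY 5,618,117 − JPY 5,527,000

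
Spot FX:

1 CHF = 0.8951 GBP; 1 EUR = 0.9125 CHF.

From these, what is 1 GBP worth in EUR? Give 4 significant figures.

1 GBP ÷ 0.8951 = 1.11719 CHF
1.11719 CHF ÷ 0.9125 = 1.22432 EUR

GBP/EUR = 1.224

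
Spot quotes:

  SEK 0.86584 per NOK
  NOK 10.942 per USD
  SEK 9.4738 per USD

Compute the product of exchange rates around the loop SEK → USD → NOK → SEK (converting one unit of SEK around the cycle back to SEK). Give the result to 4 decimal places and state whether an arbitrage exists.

1.0000 (no arbitrage)

Around SEK → USD → NOK → SEK: 1 ÷ 9.4738 × 10.942 × 0.86584 = 1.000023
Product ≈ 1 (deviation 0.002%, within rounding noise).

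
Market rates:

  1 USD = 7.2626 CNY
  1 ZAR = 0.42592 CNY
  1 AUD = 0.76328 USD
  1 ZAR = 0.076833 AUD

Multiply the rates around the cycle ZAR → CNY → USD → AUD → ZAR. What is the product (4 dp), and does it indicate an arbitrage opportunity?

1.0000 (no arbitrage)

Around ZAR → CNY → USD → AUD → ZAR: 1 × 0.42592 ÷ 7.2626 ÷ 0.76328 ÷ 0.076833 = 1.000010
Product ≈ 1 (deviation 0.001%, within rounding noise).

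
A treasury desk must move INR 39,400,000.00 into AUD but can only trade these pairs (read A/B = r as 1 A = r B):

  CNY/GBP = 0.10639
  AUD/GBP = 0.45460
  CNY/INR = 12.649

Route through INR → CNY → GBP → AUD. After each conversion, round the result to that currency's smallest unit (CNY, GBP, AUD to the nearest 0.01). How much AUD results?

AUD 728,972.94

INR 39,400,000.00 ÷ 12.649 = CNY 3,114,870.74
CNY 3,114,870.74 × 0.10639 = GBP 331,391.10
GBP 331,391.10 ÷ 0.45460 = AUD 728,972.94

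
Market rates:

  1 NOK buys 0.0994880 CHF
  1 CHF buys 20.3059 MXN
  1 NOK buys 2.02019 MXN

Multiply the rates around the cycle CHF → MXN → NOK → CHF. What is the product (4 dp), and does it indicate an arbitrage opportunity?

1.0000 (no arbitrage)

Around CHF → MXN → NOK → CHF: 1 × 20.3059 ÷ 2.02019 × 0.0994880 = 1.000002
Product ≈ 1 (deviation 0.000%, within rounding noise).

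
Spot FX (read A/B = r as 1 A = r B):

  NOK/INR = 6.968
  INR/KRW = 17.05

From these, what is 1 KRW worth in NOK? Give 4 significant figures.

1 KRW ÷ 17.05 = 0.058651 INR
0.058651 INR ÷ 6.968 = 0.0084172 NOK

KRW/NOK = 0.008417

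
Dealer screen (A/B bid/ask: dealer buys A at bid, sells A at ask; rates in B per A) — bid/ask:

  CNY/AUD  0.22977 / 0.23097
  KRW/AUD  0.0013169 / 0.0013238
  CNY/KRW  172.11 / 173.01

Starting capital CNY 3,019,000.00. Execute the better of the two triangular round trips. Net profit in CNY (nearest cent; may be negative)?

Net profit: CNY 9,746.01

Best loop CNY → AUD → KRW → CNY:
CNY 3,019,000.00 × 0.22977 (sell CNY at bid) = AUD 693,675.63
AUD 693,675.63 ÷ 0.0013238 (buy KRW at ask) = KRW 524,003,346
KRW 524,003,346 ÷ 173.01 (buy CNY at ask) = CNY 3,028,746.01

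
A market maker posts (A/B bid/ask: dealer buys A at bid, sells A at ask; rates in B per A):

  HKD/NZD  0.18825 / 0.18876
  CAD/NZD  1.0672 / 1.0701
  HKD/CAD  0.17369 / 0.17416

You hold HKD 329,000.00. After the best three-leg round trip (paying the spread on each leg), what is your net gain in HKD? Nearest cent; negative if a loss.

Best loop HKD → NZD → CAD → HKD:
HKD 329,000.00 × 0.18825 (sell HKD at bid) = NZD 61,934.25
NZD 61,934.25 ÷ 1.0701 (buy CAD at ask) = CAD 57,877.07
CAD 57,877.07 ÷ 0.17416 (buy HKD at ask) = HKD 332,321.24

Net profit: HKD 3,321.24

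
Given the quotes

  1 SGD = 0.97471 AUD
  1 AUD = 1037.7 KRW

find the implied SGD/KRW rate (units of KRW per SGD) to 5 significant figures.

SGD/KRW = 1011.5

1 SGD × 0.97471 = 0.97471 AUD
0.97471 AUD × 1037.7 = 1011.46 KRW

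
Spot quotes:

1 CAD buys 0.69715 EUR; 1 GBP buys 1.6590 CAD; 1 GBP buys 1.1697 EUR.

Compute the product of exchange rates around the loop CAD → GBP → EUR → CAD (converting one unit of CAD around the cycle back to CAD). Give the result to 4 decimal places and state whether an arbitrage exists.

Around CAD → GBP → EUR → CAD: 1 ÷ 1.6590 × 1.1697 ÷ 0.69715 = 1.011351
Product > 1; profitable direction is CAD → GBP → EUR → CAD.

1.0114 (arbitrage exists)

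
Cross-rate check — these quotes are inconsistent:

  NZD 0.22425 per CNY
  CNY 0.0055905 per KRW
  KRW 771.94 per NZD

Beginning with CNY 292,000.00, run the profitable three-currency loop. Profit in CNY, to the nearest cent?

Profit: CNY 9,728.41

Profitable loop is CNY → KRW → NZD → CNY:
CNY 292,000.00 ÷ 0.0055905 = KRW 52,231,464
KRW 52,231,464 ÷ 771.94 = NZD 67,662.60
NZD 67,662.60 ÷ 0.22425 = CNY 301,728.41
Profit = CNY 301,728.41 − CNY 292,000.00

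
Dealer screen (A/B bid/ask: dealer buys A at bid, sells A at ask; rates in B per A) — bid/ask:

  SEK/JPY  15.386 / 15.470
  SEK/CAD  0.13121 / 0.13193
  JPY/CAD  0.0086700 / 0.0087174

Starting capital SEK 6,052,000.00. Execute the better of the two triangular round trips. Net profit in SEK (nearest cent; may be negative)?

Net profit: SEK 67,277.98

Best loop SEK → JPY → CAD → SEK:
SEK 6,052,000.00 × 15.386 (sell SEK at bid) = JPY 93,116,072
JPY 93,116,072 × 0.0086700 (sell JPY at bid) = CAD 807,316.34
CAD 807,316.34 ÷ 0.13193 (buy SEK at ask) = SEK 6,119,277.98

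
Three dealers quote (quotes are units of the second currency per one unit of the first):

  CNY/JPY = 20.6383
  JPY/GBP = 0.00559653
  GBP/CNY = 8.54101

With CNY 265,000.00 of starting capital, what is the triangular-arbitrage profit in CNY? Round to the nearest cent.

Profitable loop is CNY → GBP → JPY → CNY:
CNY 265,000.00 ÷ 8.54101 = GBP 31,026.78
GBP 31,026.78 ÷ 0.00559653 = JPY 5,543,931
JPY 5,543,931 ÷ 20.6383 = CNY 268,623.43
Profit = CNY 268,623.43 − CNY 265,000.00

Profit: CNY 3,623.43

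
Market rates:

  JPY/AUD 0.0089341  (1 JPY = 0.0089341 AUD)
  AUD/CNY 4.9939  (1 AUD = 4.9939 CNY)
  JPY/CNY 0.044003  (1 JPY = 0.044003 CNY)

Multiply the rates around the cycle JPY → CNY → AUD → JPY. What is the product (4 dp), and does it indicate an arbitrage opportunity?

0.9863 (arbitrage exists)

Around JPY → CNY → AUD → JPY: 1 × 0.044003 ÷ 4.9939 ÷ 0.0089341 = 0.986260
Product < 1; profitable direction is JPY → AUD → CNY → JPY.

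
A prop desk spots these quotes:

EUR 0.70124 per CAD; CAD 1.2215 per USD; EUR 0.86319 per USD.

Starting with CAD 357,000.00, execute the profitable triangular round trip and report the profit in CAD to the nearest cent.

Profitable loop is CAD → USD → EUR → CAD:
CAD 357,000.00 ÷ 1.2215 = USD 292,263.61
USD 292,263.61 × 0.86319 = EUR 252,279.03
EUR 252,279.03 ÷ 0.70124 = CAD 359,761.32
Profit = CAD 359,761.32 − CAD 357,000.00

Profit: CAD 2,761.32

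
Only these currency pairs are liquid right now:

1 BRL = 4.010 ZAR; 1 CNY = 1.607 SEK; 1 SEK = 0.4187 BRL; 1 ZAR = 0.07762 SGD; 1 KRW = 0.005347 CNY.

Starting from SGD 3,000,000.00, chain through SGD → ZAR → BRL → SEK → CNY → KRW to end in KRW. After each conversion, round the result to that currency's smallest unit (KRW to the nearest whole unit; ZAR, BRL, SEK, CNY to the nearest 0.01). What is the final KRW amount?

KRW 2,679,009,302

SGD 3,000,000.00 ÷ 0.07762 = ZAR 38,649,832.52
ZAR 38,649,832.52 ÷ 4.010 = BRL 9,638,362.22
BRL 9,638,362.22 ÷ 0.4187 = SEK 23,019,733.03
SEK 23,019,733.03 ÷ 1.607 = CNY 14,324,662.74
CNY 14,324,662.74 ÷ 0.005347 = KRW 2,679,009,302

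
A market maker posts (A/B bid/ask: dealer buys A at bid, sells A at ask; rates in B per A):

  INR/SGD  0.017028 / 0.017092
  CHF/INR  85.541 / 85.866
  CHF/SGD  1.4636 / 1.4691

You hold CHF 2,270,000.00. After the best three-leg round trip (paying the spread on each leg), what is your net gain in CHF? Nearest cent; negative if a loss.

Best loop CHF → SGD → INR → CHF:
CHF 2,270,000.00 × 1.4636 (sell CHF at bid) = SGD 3,322,372.00
SGD 3,322,372.00 ÷ 0.017092 (buy INR at ask) = INR 194,381,699.04
INR 194,381,699.04 ÷ 85.866 (buy CHF at ask) = CHF 2,263,779.60

Net result: CHF -6,220.40 (no profitable arbitrage after spreads)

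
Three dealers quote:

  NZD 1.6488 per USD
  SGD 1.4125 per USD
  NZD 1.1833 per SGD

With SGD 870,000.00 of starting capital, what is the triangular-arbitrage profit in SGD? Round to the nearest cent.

Profit: SGD 11,930.97

Profitable loop is SGD → NZD → USD → SGD:
SGD 870,000.00 × 1.1833 = NZD 1,029,471.00
NZD 1,029,471.00 ÷ 1.6488 = USD 624,375.91
USD 624,375.91 × 1.4125 = SGD 881,930.97
Profit = SGD 881,930.97 − SGD 870,000.00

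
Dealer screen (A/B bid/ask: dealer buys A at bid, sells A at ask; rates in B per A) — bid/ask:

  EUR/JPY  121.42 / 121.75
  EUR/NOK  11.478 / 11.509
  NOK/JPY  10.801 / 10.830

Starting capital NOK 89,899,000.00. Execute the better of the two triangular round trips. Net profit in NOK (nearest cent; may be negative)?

Net profit: NOK 1,642,089.60

Best loop NOK → JPY → EUR → NOK:
NOK 89,899,000.00 × 10.801 (sell NOK at bid) = JPY 970,999,099
JPY 970,999,099 ÷ 121.75 (buy EUR at ask) = EUR 7,975,351.94
EUR 7,975,351.94 × 11.478 (sell EUR at bid) = NOK 91,541,089.60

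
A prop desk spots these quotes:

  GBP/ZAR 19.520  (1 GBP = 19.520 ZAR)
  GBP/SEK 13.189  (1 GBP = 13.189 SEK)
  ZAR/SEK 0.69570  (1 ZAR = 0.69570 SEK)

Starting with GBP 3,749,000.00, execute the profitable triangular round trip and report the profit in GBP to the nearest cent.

Profit: GBP 111,160.74

Profitable loop is GBP → ZAR → SEK → GBP:
GBP 3,749,000.00 × 19.520 = ZAR 73,180,480.00
ZAR 73,180,480.00 × 0.69570 = SEK 50,911,659.94
SEK 50,911,659.94 ÷ 13.189 = GBP 3,860,160.74
Profit = GBP 3,860,160.74 − GBP 3,749,000.00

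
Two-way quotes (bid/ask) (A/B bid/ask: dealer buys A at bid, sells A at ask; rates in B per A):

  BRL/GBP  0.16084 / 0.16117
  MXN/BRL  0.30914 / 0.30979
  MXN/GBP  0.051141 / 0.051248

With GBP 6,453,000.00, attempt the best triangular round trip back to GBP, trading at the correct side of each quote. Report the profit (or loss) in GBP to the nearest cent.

Best loop GBP → BRL → MXN → GBP:
GBP 6,453,000.00 ÷ 0.16117 (buy BRL at ask) = BRL 40,038,468.70
BRL 40,038,468.70 ÷ 0.30979 (buy MXN at ask) = MXN 129,243,902.96
MXN 129,243,902.96 × 0.051141 (sell MXN at bid) = GBP 6,609,662.44

Net profit: GBP 156,662.44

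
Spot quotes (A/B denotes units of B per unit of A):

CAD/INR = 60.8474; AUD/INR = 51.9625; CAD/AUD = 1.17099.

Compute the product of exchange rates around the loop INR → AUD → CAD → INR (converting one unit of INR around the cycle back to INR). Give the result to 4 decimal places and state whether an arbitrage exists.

Around INR → AUD → CAD → INR: 1 ÷ 51.9625 ÷ 1.17099 × 60.8474 = 0.999997
Product ≈ 1 (deviation 0.000%, within rounding noise).

1.0000 (no arbitrage)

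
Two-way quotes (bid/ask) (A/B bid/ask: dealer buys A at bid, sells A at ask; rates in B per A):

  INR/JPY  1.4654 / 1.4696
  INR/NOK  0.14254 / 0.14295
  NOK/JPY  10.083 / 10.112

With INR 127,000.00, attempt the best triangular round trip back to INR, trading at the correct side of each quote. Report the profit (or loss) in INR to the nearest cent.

Net profit: INR 1,747.47

Best loop INR → JPY → NOK → INR:
INR 127,000.00 × 1.4654 (sell INR at bid) = JPY 186,106
JPY 186,106 ÷ 10.112 (buy NOK at ask) = NOK 18,404.45
NOK 18,404.45 ÷ 0.14295 (buy INR at ask) = INR 128,747.47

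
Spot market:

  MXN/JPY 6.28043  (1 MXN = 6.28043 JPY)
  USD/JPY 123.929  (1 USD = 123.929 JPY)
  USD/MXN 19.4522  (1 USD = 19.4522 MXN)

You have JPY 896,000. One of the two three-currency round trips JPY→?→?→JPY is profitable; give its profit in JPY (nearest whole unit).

Profitable loop is JPY → MXN → USD → JPY:
JPY 896,000 ÷ 6.28043 = MXN 142,665.39
MXN 142,665.39 ÷ 19.4522 = USD 7,334.15
USD 7,334.15 × 123.929 = JPY 908,914
Profit = JPY 908,914 − JPY 896,000

Profit: JPY 12,914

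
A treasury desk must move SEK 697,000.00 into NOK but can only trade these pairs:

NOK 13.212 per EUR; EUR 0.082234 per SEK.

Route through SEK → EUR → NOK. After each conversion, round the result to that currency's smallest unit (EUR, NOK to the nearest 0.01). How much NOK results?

NOK 757,273.53

SEK 697,000.00 × 0.082234 = EUR 57,317.10
EUR 57,317.10 × 13.212 = NOK 757,273.53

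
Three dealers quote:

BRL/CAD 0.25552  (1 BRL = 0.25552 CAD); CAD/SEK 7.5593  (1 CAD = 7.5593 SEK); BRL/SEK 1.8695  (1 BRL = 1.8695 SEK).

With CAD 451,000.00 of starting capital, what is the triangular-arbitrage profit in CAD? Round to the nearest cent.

Profit: CAD 14,969.57

Profitable loop is CAD → SEK → BRL → CAD:
CAD 451,000.00 × 7.5593 = SEK 3,409,244.30
SEK 3,409,244.30 ÷ 1.8695 = BRL 1,823,612.89
BRL 1,823,612.89 × 0.25552 = CAD 465,969.57
Profit = CAD 465,969.57 − CAD 451,000.00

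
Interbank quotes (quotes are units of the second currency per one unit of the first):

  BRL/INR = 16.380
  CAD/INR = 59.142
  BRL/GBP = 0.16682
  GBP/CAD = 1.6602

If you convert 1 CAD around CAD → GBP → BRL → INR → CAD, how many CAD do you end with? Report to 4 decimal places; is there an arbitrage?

Around CAD → GBP → BRL → INR → CAD: 1 ÷ 1.6602 ÷ 0.16682 × 16.380 ÷ 59.142 = 1.000022
Product ≈ 1 (deviation 0.002%, within rounding noise).

1.0000 (no arbitrage)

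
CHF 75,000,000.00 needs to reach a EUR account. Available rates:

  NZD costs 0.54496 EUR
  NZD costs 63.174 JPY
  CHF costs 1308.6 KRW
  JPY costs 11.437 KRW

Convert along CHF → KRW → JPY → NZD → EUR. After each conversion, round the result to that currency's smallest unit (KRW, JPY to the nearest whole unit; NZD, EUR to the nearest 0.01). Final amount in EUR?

CHF 75,000,000.00 × 1308.6 = KRW 98,145,000,000
KRW 98,145,000,000 ÷ 11.437 = JPY 8,581,358,748
JPY 8,581,358,748 ÷ 63.174 = NZD 135,836,875.11
NZD 135,836,875.11 × 0.54496 = EUR 74,025,663.46

EUR 74,025,663.46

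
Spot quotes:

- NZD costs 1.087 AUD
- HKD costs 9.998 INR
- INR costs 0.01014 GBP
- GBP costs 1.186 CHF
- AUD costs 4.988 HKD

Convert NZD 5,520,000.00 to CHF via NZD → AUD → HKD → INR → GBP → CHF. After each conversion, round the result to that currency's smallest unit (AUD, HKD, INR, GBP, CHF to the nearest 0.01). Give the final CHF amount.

CHF 3,598,577.35

NZD 5,520,000.00 × 1.087 = AUD 6,000,240.00
AUD 6,000,240.00 × 4.988 = HKD 29,929,197.12
HKD 29,929,197.12 × 9.998 = INR 299,232,112.81
INR 299,232,112.81 × 0.01014 = GBP 3,034,213.62
GBP 3,034,213.62 × 1.186 = CHF 3,598,577.35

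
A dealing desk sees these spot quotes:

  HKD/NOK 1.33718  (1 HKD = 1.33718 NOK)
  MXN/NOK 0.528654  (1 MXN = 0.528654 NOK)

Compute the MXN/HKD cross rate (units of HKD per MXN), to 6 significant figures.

1 MXN × 0.528654 = 0.528654 NOK
0.528654 NOK ÷ 1.33718 = 0.39535 HKD

MXN/HKD = 0.395350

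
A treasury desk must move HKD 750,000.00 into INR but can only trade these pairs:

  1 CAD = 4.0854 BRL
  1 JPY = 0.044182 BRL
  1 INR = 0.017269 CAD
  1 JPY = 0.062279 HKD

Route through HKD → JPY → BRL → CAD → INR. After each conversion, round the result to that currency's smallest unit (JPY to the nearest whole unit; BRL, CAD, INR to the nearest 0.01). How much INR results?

HKD 750,000.00 ÷ 0.062279 = JPY 12,042,583
JPY 12,042,583 × 0.044182 = BRL 532,065.40
BRL 532,065.40 ÷ 4.0854 = CAD 130,235.82
CAD 130,235.82 ÷ 0.017269 = INR 7,541,595.92

INR 7,541,595.92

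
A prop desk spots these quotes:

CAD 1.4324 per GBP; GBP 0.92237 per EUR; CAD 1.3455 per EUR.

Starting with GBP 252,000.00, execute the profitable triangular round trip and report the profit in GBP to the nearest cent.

Profitable loop is GBP → EUR → CAD → GBP:
GBP 252,000.00 ÷ 0.92237 = EUR 273,209.23
EUR 273,209.23 × 1.3455 = CAD 367,603.02
CAD 367,603.02 ÷ 1.4324 = GBP 256,634.34
Profit = GBP 256,634.34 − GBP 252,000.00

Profit: GBP 4,634.34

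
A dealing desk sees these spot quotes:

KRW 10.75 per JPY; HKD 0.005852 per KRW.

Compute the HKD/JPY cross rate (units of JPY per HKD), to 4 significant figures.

1 HKD ÷ 0.005852 = 170.882 KRW
170.882 KRW ÷ 10.75 = 15.896 JPY

HKD/JPY = 15.90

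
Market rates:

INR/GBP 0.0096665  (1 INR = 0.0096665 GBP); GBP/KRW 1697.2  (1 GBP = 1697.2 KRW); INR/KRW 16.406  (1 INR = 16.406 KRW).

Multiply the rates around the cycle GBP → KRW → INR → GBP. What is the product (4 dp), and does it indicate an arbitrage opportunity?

Around GBP → KRW → INR → GBP: 1 × 1697.2 ÷ 16.406 × 0.0096665 = 0.999999
Product ≈ 1 (deviation 0.000%, within rounding noise).

1.0000 (no arbitrage)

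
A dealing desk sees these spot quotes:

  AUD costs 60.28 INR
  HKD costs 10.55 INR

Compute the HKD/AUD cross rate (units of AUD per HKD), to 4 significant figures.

HKD/AUD = 0.1750

1 HKD × 10.55 = 10.55 INR
10.55 INR ÷ 60.28 = 0.175017 AUD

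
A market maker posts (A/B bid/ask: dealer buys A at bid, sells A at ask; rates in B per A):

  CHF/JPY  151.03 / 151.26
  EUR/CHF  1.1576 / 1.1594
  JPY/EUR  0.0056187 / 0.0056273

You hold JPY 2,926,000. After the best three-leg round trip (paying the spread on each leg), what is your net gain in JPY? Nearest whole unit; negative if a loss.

Net profit: JPY 38,946

Best loop JPY → CHF → EUR → JPY:
JPY 2,926,000 ÷ 151.26 (buy CHF at ask) = CHF 19,344.18
CHF 19,344.18 ÷ 1.1594 (buy EUR at ask) = EUR 16,684.64
EUR 16,684.64 ÷ 0.0056273 (buy JPY at ask) = JPY 2,964,946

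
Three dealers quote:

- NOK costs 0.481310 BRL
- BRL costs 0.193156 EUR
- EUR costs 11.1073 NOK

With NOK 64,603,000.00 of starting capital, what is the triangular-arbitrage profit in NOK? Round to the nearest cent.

Profitable loop is NOK → BRL → EUR → NOK:
NOK 64,603,000.00 × 0.481310 = BRL 31,094,069.93
BRL 31,094,069.93 × 0.193156 = EUR 6,006,006.17
EUR 6,006,006.17 × 11.1073 = NOK 66,710,512.35
Profit = NOK 66,710,512.35 − NOK 64,603,000.00

Profit: NOK 2,107,512.35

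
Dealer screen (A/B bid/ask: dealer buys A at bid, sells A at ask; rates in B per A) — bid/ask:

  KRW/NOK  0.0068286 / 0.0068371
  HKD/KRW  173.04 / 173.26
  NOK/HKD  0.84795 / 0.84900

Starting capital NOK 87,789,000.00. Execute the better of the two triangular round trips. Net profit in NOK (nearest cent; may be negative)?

Best loop NOK → HKD → KRW → NOK:
NOK 87,789,000.00 × 0.84795 (sell NOK at bid) = HKD 74,440,682.55
HKD 74,440,682.55 × 173.04 (sell HKD at bid) = KRW 12,881,215,708
KRW 12,881,215,708 × 0.0068286 (sell KRW at bid) = NOK 87,960,669.59

Net profit: NOK 171,669.59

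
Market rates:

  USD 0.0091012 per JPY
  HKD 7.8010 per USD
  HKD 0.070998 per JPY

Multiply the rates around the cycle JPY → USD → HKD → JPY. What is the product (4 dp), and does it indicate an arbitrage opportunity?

1.0000 (no arbitrage)

Around JPY → USD → HKD → JPY: 1 × 0.0091012 × 7.8010 ÷ 0.070998 = 1.000006
Product ≈ 1 (deviation 0.001%, within rounding noise).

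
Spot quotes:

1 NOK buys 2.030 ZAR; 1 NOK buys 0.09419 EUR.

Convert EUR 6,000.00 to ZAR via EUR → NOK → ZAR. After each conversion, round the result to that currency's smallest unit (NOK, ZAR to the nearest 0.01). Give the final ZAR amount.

ZAR 129,313.09

EUR 6,000.00 ÷ 0.09419 = NOK 63,701.03
NOK 63,701.03 × 2.030 = ZAR 129,313.09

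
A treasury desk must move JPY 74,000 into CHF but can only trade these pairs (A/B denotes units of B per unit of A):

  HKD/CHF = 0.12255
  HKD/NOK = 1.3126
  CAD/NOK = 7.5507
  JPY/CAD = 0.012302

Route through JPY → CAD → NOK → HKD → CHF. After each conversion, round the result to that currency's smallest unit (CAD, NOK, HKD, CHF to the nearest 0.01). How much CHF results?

JPY 74,000 × 0.012302 = CAD 910.35
CAD 910.35 × 7.5507 = NOK 6,873.78
NOK 6,873.78 ÷ 1.3126 = HKD 5,236.77
HKD 5,236.77 × 0.12255 = CHF 641.77

CHF 641.77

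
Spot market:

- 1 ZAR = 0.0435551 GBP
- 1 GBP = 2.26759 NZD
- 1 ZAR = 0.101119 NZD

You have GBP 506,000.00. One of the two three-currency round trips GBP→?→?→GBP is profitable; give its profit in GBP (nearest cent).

Profitable loop is GBP → ZAR → NZD → GBP:
GBP 506,000.00 ÷ 0.0435551 = ZAR 11,617,468.45
ZAR 11,617,468.45 × 0.101119 = NZD 1,174,746.79
NZD 1,174,746.79 ÷ 2.26759 = GBP 518,059.61
Profit = GBP 518,059.61 − GBP 506,000.00

Profit: GBP 12,059.61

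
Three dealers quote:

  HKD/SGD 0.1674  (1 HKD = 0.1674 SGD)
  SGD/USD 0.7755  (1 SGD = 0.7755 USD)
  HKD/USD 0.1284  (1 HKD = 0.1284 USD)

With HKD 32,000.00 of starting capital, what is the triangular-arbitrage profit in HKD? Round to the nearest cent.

Profitable loop is HKD → SGD → USD → HKD:
HKD 32,000.00 × 0.1674 = SGD 5,356.80
SGD 5,356.80 × 0.7755 = USD 4,154.20
USD 4,154.20 ÷ 0.1284 = HKD 32,353.57
Profit = HKD 32,353.57 − HKD 32,000.00

Profit: HKD 353.57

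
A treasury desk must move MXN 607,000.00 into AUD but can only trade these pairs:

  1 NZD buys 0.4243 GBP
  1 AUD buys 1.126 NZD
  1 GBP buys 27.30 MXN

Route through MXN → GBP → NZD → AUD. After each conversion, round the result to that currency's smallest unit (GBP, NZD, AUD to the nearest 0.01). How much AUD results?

AUD 46,538.74

MXN 607,000.00 ÷ 27.30 = GBP 22,234.43
GBP 22,234.43 ÷ 0.4243 = NZD 52,402.62
NZD 52,402.62 ÷ 1.126 = AUD 46,538.74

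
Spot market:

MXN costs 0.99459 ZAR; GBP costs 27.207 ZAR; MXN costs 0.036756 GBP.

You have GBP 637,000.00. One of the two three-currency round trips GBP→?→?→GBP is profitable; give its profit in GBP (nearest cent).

Profit: GBP 3,478.04

Profitable loop is GBP → ZAR → MXN → GBP:
GBP 637,000.00 × 27.207 = ZAR 17,330,859.00
ZAR 17,330,859.00 ÷ 0.99459 = MXN 17,425,128.95
MXN 17,425,128.95 × 0.036756 = GBP 640,478.04
Profit = GBP 640,478.04 − GBP 637,000.00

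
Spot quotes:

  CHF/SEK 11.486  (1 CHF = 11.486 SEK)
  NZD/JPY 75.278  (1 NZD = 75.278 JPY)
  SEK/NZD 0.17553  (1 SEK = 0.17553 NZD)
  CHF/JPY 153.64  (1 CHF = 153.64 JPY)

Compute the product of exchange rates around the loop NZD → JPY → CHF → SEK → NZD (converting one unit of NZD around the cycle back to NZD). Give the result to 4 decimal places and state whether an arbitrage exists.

0.9878 (arbitrage exists)

Around NZD → JPY → CHF → SEK → NZD: 1 × 75.278 ÷ 153.64 × 11.486 × 0.17553 = 0.987834
Product < 1; profitable direction is NZD → SEK → CHF → JPY → NZD.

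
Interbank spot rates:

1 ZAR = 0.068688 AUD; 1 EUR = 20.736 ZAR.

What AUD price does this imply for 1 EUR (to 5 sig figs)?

EUR/AUD = 1.4243

1 EUR × 20.736 = 20.736 ZAR
20.736 ZAR × 0.068688 = 1.42431 AUD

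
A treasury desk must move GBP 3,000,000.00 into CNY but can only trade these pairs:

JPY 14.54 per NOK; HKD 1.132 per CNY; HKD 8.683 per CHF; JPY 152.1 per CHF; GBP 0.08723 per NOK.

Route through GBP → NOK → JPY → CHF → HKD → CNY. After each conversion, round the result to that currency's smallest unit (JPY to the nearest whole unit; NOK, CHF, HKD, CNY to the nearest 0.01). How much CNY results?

GBP 3,000,000.00 ÷ 0.08723 = NOK 34,391,837.67
NOK 34,391,837.67 × 14.54 = JPY 500,057,320
JPY 500,057,320 ÷ 152.1 = CHF 3,287,687.84
CHF 3,287,687.84 × 8.683 = HKD 28,546,993.51
HKD 28,546,993.51 ÷ 1.132 = CNY 25,218,192.15

CNY 25,218,192.15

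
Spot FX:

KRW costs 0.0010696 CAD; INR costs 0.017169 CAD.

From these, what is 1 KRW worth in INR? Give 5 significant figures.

KRW/INR = 0.062298

1 KRW × 0.0010696 = 0.0010696 CAD
0.0010696 CAD ÷ 0.017169 = 0.0622983 INR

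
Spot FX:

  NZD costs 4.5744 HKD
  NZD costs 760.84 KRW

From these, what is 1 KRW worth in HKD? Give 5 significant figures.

1 KRW ÷ 760.84 = 0.00131434 NZD
0.00131434 NZD × 4.5744 = 0.0060123 HKD

KRW/HKD = 0.0060123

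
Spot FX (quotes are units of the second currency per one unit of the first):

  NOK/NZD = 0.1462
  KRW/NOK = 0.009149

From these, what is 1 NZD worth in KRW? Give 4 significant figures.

1 NZD ÷ 0.1462 = 6.83995 NOK
6.83995 NOK ÷ 0.009149 = 747.617 KRW

NZD/KRW = 747.6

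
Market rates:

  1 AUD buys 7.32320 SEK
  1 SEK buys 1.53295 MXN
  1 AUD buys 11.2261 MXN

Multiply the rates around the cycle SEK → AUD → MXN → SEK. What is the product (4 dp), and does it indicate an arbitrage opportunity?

1.0000 (no arbitrage)

Around SEK → AUD → MXN → SEK: 1 ÷ 7.32320 × 11.2261 ÷ 1.53295 = 1.000000
Product ≈ 1 (deviation 0.000%, within rounding noise).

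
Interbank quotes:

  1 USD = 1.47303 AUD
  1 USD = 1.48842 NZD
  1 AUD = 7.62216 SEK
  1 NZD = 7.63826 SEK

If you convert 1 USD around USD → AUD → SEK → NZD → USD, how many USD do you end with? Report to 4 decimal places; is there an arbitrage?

Around USD → AUD → SEK → NZD → USD: 1 × 1.47303 × 7.62216 ÷ 7.63826 ÷ 1.48842 = 0.987574
Product < 1; profitable direction is USD → NZD → SEK → AUD → USD.

0.9876 (arbitrage exists)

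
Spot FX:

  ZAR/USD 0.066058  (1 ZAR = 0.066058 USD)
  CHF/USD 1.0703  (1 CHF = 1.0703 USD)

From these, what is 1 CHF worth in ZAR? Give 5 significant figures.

1 CHF × 1.0703 = 1.0703 USD
1.0703 USD ÷ 0.066058 = 16.2024 ZAR

CHF/ZAR = 16.202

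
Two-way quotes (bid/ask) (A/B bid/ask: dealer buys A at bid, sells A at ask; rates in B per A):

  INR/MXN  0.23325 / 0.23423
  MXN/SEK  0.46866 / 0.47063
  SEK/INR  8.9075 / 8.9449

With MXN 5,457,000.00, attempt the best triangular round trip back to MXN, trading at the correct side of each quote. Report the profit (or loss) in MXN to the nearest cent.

Net profit: MXN 77,218.96

Best loop MXN → INR → SEK → MXN:
MXN 5,457,000.00 ÷ 0.23423 (buy INR at ask) = INR 23,297,613.46
INR 23,297,613.46 ÷ 8.9449 (buy SEK at ask) = SEK 2,604,569.47
SEK 2,604,569.47 ÷ 0.47063 (buy MXN at ask) = MXN 5,534,218.96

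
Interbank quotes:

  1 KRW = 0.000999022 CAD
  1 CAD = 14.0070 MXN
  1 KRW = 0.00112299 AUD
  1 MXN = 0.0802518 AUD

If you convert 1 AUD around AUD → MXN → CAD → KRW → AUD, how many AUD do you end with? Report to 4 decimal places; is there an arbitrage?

Around AUD → MXN → CAD → KRW → AUD: 1 ÷ 0.0802518 ÷ 14.0070 ÷ 0.000999022 × 0.00112299 = 1.000002
Product ≈ 1 (deviation 0.000%, within rounding noise).

1.0000 (no arbitrage)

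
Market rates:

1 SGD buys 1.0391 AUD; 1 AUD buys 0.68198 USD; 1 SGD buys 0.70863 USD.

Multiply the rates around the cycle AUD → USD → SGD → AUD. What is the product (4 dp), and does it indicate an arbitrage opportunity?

Around AUD → USD → SGD → AUD: 1 × 0.68198 ÷ 0.70863 × 1.0391 = 1.000022
Product ≈ 1 (deviation 0.002%, within rounding noise).

1.0000 (no arbitrage)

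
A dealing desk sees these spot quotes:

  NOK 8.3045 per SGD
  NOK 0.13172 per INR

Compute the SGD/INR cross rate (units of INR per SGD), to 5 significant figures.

1 SGD × 8.3045 = 8.3045 NOK
8.3045 NOK ÷ 0.13172 = 63.0466 INR

SGD/INR = 63.047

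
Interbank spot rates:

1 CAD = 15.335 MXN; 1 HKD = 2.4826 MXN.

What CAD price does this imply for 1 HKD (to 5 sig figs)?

1 HKD × 2.4826 = 2.4826 MXN
2.4826 MXN ÷ 15.335 = 0.161891 CAD

HKD/CAD = 0.16189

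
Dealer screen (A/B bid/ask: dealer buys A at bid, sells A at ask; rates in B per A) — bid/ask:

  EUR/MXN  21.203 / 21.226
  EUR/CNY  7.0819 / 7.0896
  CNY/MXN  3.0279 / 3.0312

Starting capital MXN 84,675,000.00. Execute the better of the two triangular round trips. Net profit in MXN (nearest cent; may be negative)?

Net profit: MXN 866,795.83

Best loop MXN → EUR → CNY → MXN:
MXN 84,675,000.00 ÷ 21.226 (buy EUR at ask) = EUR 3,989,211.34
EUR 3,989,211.34 × 7.0819 (sell EUR at bid) = CNY 28,251,195.82
CNY 28,251,195.82 × 3.0279 (sell CNY at bid) = MXN 85,541,795.83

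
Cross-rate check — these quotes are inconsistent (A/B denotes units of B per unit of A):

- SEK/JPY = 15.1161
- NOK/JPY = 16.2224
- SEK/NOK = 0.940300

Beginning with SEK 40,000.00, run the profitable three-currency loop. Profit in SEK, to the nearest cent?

Profitable loop is SEK → NOK → JPY → SEK:
SEK 40,000.00 × 0.940300 = NOK 37,612.00
NOK 37,612.00 × 16.2224 = JPY 610,157
JPY 610,157 ÷ 15.1161 = SEK 40,364.70
Profit = SEK 40,364.70 − SEK 40,000.00

Profit: SEK 364.70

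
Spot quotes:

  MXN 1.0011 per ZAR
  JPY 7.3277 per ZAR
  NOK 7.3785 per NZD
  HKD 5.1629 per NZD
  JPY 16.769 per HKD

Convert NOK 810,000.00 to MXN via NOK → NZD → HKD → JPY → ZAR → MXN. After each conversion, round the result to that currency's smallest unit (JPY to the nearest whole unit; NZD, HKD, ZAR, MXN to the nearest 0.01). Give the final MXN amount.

NOK 810,000.00 ÷ 7.3785 = NZD 109,778.41
NZD 109,778.41 × 5.1629 = HKD 566,774.95
HKD 566,774.95 × 16.769 = JPY 9,504,249
JPY 9,504,249 ÷ 7.3277 = ZAR 1,297,030.31
ZAR 1,297,030.31 × 1.0011 = MXN 1,298,457.04

MXN 1,298,457.04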